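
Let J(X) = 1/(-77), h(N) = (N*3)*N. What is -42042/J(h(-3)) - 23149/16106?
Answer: 52138867655/16106 ≈ 3.2372e+6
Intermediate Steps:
h(N) = 3*N**2 (h(N) = (3*N)*N = 3*N**2)
J(X) = -1/77
-42042/J(h(-3)) - 23149/16106 = -42042/(-1/77) - 23149/16106 = -42042*(-77) - 23149*1/16106 = 3237234 - 23149/16106 = 52138867655/16106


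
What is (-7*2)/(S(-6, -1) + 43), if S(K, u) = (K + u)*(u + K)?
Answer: -7/46 ≈ -0.15217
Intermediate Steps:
S(K, u) = (K + u)² (S(K, u) = (K + u)*(K + u) = (K + u)²)
(-7*2)/(S(-6, -1) + 43) = (-7*2)/((-6 - 1)² + 43) = -14/((-7)² + 43) = -14/(49 + 43) = -14/92 = -14*1/92 = -7/46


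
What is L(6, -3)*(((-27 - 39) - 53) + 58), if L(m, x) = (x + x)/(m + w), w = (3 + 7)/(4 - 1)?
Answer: 549/14 ≈ 39.214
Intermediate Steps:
w = 10/3 ≈ 3.3333
L(m, x) = 2*x/(10/3 + m) (L(m, x) = (x + x)/(m + 10/3) = (2*x)/(10/3 + m) = 2*x/(10/3 + m))
L(6, -3)*(((-27 - 39) - 53) + 58) = (6*(-3)/(10 + 3*6))*(((-27 - 39) - 53) + 58) = (6*(-3)/(10 + 18))*((-66 - 53) + 58) = (6*(-3)/28)*(-119 + 58) = (6*(-3)*(1/28))*(-61) = -9/14*(-61) = 549/14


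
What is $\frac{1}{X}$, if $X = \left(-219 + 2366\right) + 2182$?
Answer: $\frac{1}{4329} \approx 0.000231$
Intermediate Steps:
$X = 4329$ ($X = 2147 + 2182 = 4329$)
$\frac{1}{X} = \frac{1}{4329}$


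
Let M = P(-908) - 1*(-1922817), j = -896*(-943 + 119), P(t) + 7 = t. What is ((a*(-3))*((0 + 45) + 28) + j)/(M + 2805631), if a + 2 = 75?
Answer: 722317/4727533 ≈ 0.15279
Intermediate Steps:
a = 73 (a = -2 + 75 = 73)
P(t) = -7 + t
j = 738304 (j = -896*(-824) = 738304)
M = 1921902 (M = (-7 - 908) - 1*(-1922817) = -915 + 1922817 = 1921902)
((a*(-3))*((0 + 45) + 28) + j)/(M + 2805631) = ((73*(-3))*((0 + 45) + 28) + 738304)/(1921902 + 2805631) = (-219*(45 + 28) + 738304)/4727533 = (-219*73 + 738304)*(1/4727533) = (-15987 + 738304)*(1/4727533) = 722317*(1/4727533) = 722317/4727533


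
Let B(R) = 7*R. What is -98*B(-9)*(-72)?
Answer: -444528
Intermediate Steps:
-98*B(-9)*(-72) = -686*(-9)*(-72) = -98*(-63)*(-72) = 6174*(-72) = -444528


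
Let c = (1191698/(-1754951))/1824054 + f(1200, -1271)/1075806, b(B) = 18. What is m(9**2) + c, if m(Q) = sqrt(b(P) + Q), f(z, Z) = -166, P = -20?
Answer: -44389070901946/286982491897581777 + 3*sqrt(11) ≈ 9.9497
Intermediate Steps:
m(Q) = sqrt(18 + Q)
c = -44389070901946/286982491897581777 (c = (1191698/(-1754951))/1824054 - 166/1075806 = (1191698*(-1/1754951))*(1/1824054) - 166*1/1075806 = -1191698/1754951*1/1824054 - 83/537903 = -595849/1600562695677 - 83/537903 = -44389070901946/286982491897581777 ≈ -0.00015468)
m(9**2) + c = sqrt(18 + 9**2) - 44389070901946/286982491897581777 = sqrt(18 + 81) - 44389070901946/286982491897581777 = sqrt(99) - 44389070901946/286982491897581777 = 3*sqrt(11) - 44389070901946/286982491897581777 = -44389070901946/286982491897581777 + 3*sqrt(11)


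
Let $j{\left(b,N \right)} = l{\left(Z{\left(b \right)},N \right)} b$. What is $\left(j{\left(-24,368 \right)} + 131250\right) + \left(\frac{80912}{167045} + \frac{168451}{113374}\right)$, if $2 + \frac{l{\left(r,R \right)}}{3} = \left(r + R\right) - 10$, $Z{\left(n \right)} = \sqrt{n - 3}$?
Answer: $\frac{2000290124339323}{18938559830} - 216 i \sqrt{3} \approx 1.0562 \cdot 10^{5} - 374.12 i$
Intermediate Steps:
$Z{\left(n \right)} = \sqrt{-3 + n}$
$l{\left(r,R \right)} = -36 + 3 R + 3 r$ ($l{\left(r,R \right)} = -6 + 3 \left(\left(r + R\right) - 10\right) = -6 + 3 \left(\left(R + r\right) - 10\right) = -6 + 3 \left(-10 + R + r\right) = -6 + \left(-30 + 3 R + 3 r\right) = -36 + 3 R + 3 r$)
$j{\left(b,N \right)} = b \left(-36 + 3 N + 3 \sqrt{-3 + b}\right)$ ($j{\left(b,N \right)} = \left(-36 + 3 N + 3 \sqrt{-3 + b}\right) b = b \left(-36 + 3 N + 3 \sqrt{-3 + b}\right)$)
$\left(j{\left(-24,368 \right)} + 131250\right) + \left(\frac{80912}{167045} + \frac{168451}{113374}\right) = \left(3 \left(-24\right) \left(-12 + 368 + \sqrt{-3 - 24}\right) + 131250\right) + \left(\frac{80912}{167045} + \frac{168451}{113374}\right) = \left(3 \left(-24\right) \left(-12 + 368 + \sqrt{-27}\right) + 131250\right) + \left(80912 \cdot \frac{1}{167045} + 168451 \cdot \frac{1}{113374}\right) = \left(3 \left(-24\right) \left(-12 + 368 + 3 i \sqrt{3}\right) + 131250\right) + \left(\frac{80912}{167045} + \frac{168451}{113374}\right) = \left(3 \left(-24\right) \left(356 + 3 i \sqrt{3}\right) + 131250\right) + \frac{37312214383}{18938559830} = \left(\left(-25632 - 216 i \sqrt{3}\right) + 131250\right) + \frac{37312214383}{18938559830} = \left(105618 - 216 i \sqrt{3}\right) + \frac{37312214383}{18938559830} = \frac{2000290124339323}{18938559830} - 216 i \sqrt{3}$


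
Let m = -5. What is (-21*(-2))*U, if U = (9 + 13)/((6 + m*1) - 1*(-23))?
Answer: 77/2 ≈ 38.500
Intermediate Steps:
U = 11/12 (U = (9 + 13)/((6 - 5*1) - 1*(-23)) = 22/((6 - 5) + 23) = 22/(1 + 23) = 22/24 = 22*(1/24) = 11/12 ≈ 0.91667)
(-21*(-2))*U = -21*(-2)*(11/12) = 42*(11/12) = 77/2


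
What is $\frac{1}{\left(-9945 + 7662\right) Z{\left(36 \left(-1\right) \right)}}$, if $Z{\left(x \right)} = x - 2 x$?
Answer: $- \frac{1}{82188} \approx -1.2167 \cdot 10^{-5}$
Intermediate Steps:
$Z{\left(x \right)} = - x$
$\frac{1}{\left(-9945 + 7662\right) Z{\left(36 \left(-1\right) \right)}} = \frac{1}{\left(-9945 + 7662\right) \left(- 36 \left(-1\right)\right)} = \frac{1}{\left(-2283\right) \left(\left(-1\right) \left(-36\right)\right)} = - \frac{1}{2283 \cdot 36} = \left(- \frac{1}{2283}\right) \frac{1}{36} = - \frac{1}{82188}$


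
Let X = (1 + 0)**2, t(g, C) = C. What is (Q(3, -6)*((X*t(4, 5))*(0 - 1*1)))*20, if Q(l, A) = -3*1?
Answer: 300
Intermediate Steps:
Q(l, A) = -3
X = 1 (X = 1**2 = 1)
(Q(3, -6)*((X*t(4, 5))*(0 - 1*1)))*20 = -3*1*5*(0 - 1*1)*20 = -15*(0 - 1)*20 = -15*(-1)*20 = -3*(-5)*20 = 15*20 = 300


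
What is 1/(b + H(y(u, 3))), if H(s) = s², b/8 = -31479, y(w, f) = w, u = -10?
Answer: -1/251732 ≈ -3.9725e-6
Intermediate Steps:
b = -251832 (b = 8*(-31479) = -251832)
1/(b + H(y(u, 3))) = 1/(-251832 + (-10)²) = 1/(-251832 + 100) = 1/(-251732) = -1/251732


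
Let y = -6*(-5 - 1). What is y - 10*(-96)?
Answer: 996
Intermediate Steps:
y = 36 (y = -6*(-6) = 36)
y - 10*(-96) = 36 - 10*(-96) = 36 + 960 = 996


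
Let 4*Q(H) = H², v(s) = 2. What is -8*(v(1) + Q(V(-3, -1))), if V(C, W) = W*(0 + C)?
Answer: -34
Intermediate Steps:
V(C, W) = C*W (V(C, W) = W*C = C*W)
Q(H) = H²/4
-8*(v(1) + Q(V(-3, -1))) = -8*(2 + (-3*(-1))²/4) = -8*(2 + (¼)*3²) = -8*(2 + (¼)*9) = -8*(2 + 9/4) = -8*17/4 = -34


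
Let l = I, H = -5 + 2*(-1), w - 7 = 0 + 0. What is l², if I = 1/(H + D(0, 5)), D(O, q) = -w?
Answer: 1/196 ≈ 0.0051020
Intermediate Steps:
w = 7 (w = 7 + (0 + 0) = 7 + 0 = 7)
H = -7 (H = -5 - 2 = -7)
D(O, q) = -7 (D(O, q) = -1*7 = -7)
I = -1/14 (I = 1/(-7 - 7) = 1/(-14) = -1/14 ≈ -0.071429)
l = -1/14 ≈ -0.071429
l² = (-1/14)² = 1/196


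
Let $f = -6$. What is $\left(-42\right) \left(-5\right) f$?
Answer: $-1260$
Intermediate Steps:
$\left(-42\right) \left(-5\right) f = \left(-42\right) \left(-5\right) \left(-6\right) = 210 \left(-6\right) = -1260$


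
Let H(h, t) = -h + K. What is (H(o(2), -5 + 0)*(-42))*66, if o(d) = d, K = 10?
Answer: -22176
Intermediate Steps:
H(h, t) = 10 - h (H(h, t) = -h + 10 = 10 - h)
(H(o(2), -5 + 0)*(-42))*66 = ((10 - 1*2)*(-42))*66 = ((10 - 2)*(-42))*66 = (8*(-42))*66 = -336*66 = -22176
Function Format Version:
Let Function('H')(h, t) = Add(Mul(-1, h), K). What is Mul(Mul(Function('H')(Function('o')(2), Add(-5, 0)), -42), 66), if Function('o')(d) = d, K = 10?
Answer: -22176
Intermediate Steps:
Function('H')(h, t) = Add(10, Mul(-1, h)) (Function('H')(h, t) = Add(Mul(-1, h), 10) = Add(10, Mul(-1, h)))
Mul(Mul(Function('H')(Function('o')(2), Add(-5, 0)), -42), 66) = Mul(Mul(Add(10, Mul(-1, 2)), -42), 66) = Mul(Mul(Add(10, -2), -42), 66) = Mul(Mul(8, -42), 66) = Mul(-336, 66) = -22176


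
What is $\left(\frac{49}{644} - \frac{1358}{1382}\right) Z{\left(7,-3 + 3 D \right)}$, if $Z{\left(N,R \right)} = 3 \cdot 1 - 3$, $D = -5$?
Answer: $0$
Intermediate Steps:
$Z{\left(N,R \right)} = 0$ ($Z{\left(N,R \right)} = 3 - 3 = 0$)
$\left(\frac{49}{644} - \frac{1358}{1382}\right) Z{\left(7,-3 + 3 D \right)} = \left(\frac{49}{644} - \frac{1358}{1382}\right) 0 = \left(49 \cdot \frac{1}{644} - \frac{679}{691}\right) 0 = \left(\frac{7}{92} - \frac{679}{691}\right) 0 = \left(- \frac{57631}{63572}\right) 0 = 0$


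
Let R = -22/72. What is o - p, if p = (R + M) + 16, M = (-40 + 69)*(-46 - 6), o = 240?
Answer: 62363/36 ≈ 1732.3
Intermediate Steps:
R = -11/36 (R = -22*1/72 = -11/36 ≈ -0.30556)
M = -1508 (M = 29*(-52) = -1508)
p = -53723/36 (p = (-11/36 - 1508) + 16 = -54299/36 + 16 = -53723/36 ≈ -1492.3)
o - p = 240 - 1*(-53723/36) = 240 + 53723/36 = 62363/36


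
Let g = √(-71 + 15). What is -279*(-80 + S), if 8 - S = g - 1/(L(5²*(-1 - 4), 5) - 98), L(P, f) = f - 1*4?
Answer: 1948815/97 + 558*I*√14 ≈ 20091.0 + 2087.8*I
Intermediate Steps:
L(P, f) = -4 + f (L(P, f) = f - 4 = -4 + f)
g = 2*I*√14 (g = √(-56) = 2*I*√14 ≈ 7.4833*I)
S = 775/97 - 2*I*√14 (S = 8 - (2*I*√14 - 1/((-4 + 5) - 98)) = 8 - (2*I*√14 - 1/(1 - 98)) = 8 - (2*I*√14 - 1/(-97)) = 8 - (2*I*√14 - 1*(-1/97)) = 8 - (2*I*√14 + 1/97) = 8 - (1/97 + 2*I*√14) = 8 + (-1/97 - 2*I*√14) = 775/97 - 2*I*√14 ≈ 7.9897 - 7.4833*I)
-279*(-80 + S) = -279*(-80 + (775/97 - 2*I*√14)) = -279*(-6985/97 - 2*I*√14) = 1948815/97 + 558*I*√14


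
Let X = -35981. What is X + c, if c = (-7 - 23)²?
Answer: -35081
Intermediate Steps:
c = 900 (c = (-30)² = 900)
X + c = -35981 + 900 = -35081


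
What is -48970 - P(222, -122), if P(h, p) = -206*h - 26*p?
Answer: -6410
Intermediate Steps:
-48970 - P(222, -122) = -48970 - (-206*222 - 26*(-122)) = -48970 - (-45732 + 3172) = -48970 - 1*(-42560) = -48970 + 42560 = -6410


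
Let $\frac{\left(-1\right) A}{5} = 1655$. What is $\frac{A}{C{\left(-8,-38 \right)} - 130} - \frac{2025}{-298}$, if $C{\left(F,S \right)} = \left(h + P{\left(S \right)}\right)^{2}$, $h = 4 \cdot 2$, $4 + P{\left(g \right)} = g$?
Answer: $- \frac{97075}{76437} \approx -1.27$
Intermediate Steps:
$A = -8275$ ($A = \left(-5\right) 1655 = -8275$)
$P{\left(g \right)} = -4 + g$
$h = 8$
$C{\left(F,S \right)} = \left(4 + S\right)^{2}$ ($C{\left(F,S \right)} = \left(8 + \left(-4 + S\right)\right)^{2} = \left(4 + S\right)^{2}$)
$\frac{A}{C{\left(-8,-38 \right)} - 130} - \frac{2025}{-298} = - \frac{8275}{\left(4 - 38\right)^{2} - 130} - \frac{2025}{-298} = - \frac{8275}{\left(-34\right)^{2} - 130} - - \frac{2025}{298} = - \frac{8275}{1156 - 130} + \frac{2025}{298} = - \frac{8275}{1026} + \frac{2025}{298} = - \frac{97075}{76437}$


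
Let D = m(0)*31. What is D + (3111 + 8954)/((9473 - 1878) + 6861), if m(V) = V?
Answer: 12065/14456 ≈ 0.83460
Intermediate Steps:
D = 0 (D = 0*31 = 0)
D + (3111 + 8954)/((9473 - 1878) + 6861) = 0 + (3111 + 8954)/((9473 - 1878) + 6861) = 0 + 12065/(7595 + 6861) = 0 + 12065/14456 = 12065/14456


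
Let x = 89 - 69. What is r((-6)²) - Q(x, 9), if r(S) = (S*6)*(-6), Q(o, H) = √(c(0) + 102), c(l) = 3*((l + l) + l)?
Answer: -1296 - √102 ≈ -1306.1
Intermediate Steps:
x = 20
c(l) = 9*l (c(l) = 3*(2*l + l) = 3*(3*l) = 9*l)
Q(o, H) = √102 (Q(o, H) = √(9*0 + 102) = √(0 + 102) = √102)
r(S) = -36*S (r(S) = (6*S)*(-6) = -36*S)
r((-6)²) - Q(x, 9) = -36*(-6)² - √102 = -36*36 - √102 = -1296 - √102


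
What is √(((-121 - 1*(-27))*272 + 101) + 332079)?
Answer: 6*√8517 ≈ 553.73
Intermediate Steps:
√(((-121 - 1*(-27))*272 + 101) + 332079) = √(((-121 + 27)*272 + 101) + 332079) = √((-94*272 + 101) + 332079) = √((-25568 + 101) + 332079) = √(-25467 + 332079) = √306612 = 6*√8517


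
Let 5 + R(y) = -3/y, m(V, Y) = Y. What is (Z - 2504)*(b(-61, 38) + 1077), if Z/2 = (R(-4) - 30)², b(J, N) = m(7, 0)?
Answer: -1360251/8 ≈ -1.7003e+5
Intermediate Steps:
b(J, N) = 0
R(y) = -5 - 3/y
Z = 18769/8 (Z = 2*((-5 - 3/(-4)) - 30)² = 2*((-5 - 3*(-¼)) - 30)² = 2*((-5 + ¾) - 30)² = 2*(-17/4 - 30)² = 2*(-137/4)² = 2*(18769/16) = 18769/8 ≈ 2346.1)
(Z - 2504)*(b(-61, 38) + 1077) = (18769/8 - 2504)*(0 + 1077) = -1263/8*1077 = -1360251/8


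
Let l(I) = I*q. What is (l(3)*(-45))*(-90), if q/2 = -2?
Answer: -48600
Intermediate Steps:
q = -4 (q = 2*(-2) = -4)
l(I) = -4*I (l(I) = I*(-4) = -4*I)
(l(3)*(-45))*(-90) = (-4*3*(-45))*(-90) = -12*(-45)*(-90) = 540*(-90) = -48600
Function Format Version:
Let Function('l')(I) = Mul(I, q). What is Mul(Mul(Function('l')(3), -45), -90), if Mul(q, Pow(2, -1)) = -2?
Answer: -48600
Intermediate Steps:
q = -4 (q = Mul(2, -2) = -4)
Function('l')(I) = Mul(-4, I) (Function('l')(I) = Mul(I, -4) = Mul(-4, I))
Mul(Mul(Function('l')(3), -45), -90) = Mul(Mul(Mul(-4, 3), -45), -90) = Mul(Mul(-12, -45), -90) = Mul(540, -90) = -48600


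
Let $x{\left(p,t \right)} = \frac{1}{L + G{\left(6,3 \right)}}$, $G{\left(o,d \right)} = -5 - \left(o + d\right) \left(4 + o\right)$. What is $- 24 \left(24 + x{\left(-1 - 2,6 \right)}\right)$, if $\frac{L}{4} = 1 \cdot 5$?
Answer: $- \frac{14392}{25} \approx -575.68$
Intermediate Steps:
$L = 20$ ($L = 4 \cdot 1 \cdot 5 = 4 \cdot 5 = 20$)
$G{\left(o,d \right)} = -5 - \left(4 + o\right) \left(d + o\right)$ ($G{\left(o,d \right)} = -5 - \left(d + o\right) \left(4 + o\right) = -5 - \left(4 + o\right) \left(d + o\right)$)
$x{\left(p,t \right)} = - \frac{1}{75}$ ($x{\left(p,t \right)} = \frac{1}{20 - \left(77 + 18\right)} = \frac{1}{20 - 95} = \frac{1}{-75} = - \frac{1}{75}$)
$- 24 \left(24 + x{\left(-1 - 2,6 \right)}\right) = - 24 \left(24 - \frac{1}{75}\right) = \left(-24\right) \frac{1799}{75} = - \frac{14392}{25}$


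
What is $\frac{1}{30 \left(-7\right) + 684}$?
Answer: $\frac{1}{474} \approx 0.0021097$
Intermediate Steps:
$\frac{1}{30 \left(-7\right) + 684} = \frac{1}{-210 + 684} = \frac{1}{474}$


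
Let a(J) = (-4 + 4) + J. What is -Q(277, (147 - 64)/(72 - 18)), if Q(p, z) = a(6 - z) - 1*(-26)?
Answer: -1645/54 ≈ -30.463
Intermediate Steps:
a(J) = J (a(J) = 0 + J = J)
Q(p, z) = 32 - z (Q(p, z) = (6 - z) - 1*(-26) = (6 - z) + 26 = 32 - z)
-Q(277, (147 - 64)/(72 - 18)) = -(32 - (147 - 64)/(72 - 18)) = -(32 - 83/54) = -1*1645/54 = -1645/54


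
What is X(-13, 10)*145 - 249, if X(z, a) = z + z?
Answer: -4019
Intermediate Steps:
X(z, a) = 2*z
X(-13, 10)*145 - 249 = (2*(-13))*145 - 249 = -26*145 - 249 = -3770 - 249 = -4019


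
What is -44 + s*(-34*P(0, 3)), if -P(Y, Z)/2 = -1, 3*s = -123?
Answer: 2744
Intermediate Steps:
s = -41 (s = (1/3)*(-123) = -41)
P(Y, Z) = 2 (P(Y, Z) = -2*(-1) = 2)
-44 + s*(-34*P(0, 3)) = -44 - (-1394)*2 = -44 - 41*(-68) = -44 + 2788 = 2744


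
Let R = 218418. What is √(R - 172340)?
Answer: √46078 ≈ 214.66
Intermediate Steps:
√(R - 172340) = √(218418 - 172340) = √46078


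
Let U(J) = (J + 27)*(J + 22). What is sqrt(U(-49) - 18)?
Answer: 24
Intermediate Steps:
U(J) = (22 + J)*(27 + J) (U(J) = (27 + J)*(22 + J) = (22 + J)*(27 + J))
sqrt(U(-49) - 18) = sqrt((594 + (-49)**2 + 49*(-49)) - 18) = sqrt((594 + 2401 - 2401) - 18) = sqrt(594 - 18) = sqrt(576) = 24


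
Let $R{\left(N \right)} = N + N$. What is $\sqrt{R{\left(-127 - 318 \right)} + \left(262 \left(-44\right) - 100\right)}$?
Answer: $i \sqrt{12518} \approx 111.88 i$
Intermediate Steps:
$R{\left(N \right)} = 2 N$
$\sqrt{R{\left(-127 - 318 \right)} + \left(262 \left(-44\right) - 100\right)} = \sqrt{2 \left(-127 - 318\right) + \left(262 \left(-44\right) - 100\right)} = \sqrt{2 \left(-445\right) - 11628} = \sqrt{-890 - 11628} = \sqrt{-12518} = i \sqrt{12518}$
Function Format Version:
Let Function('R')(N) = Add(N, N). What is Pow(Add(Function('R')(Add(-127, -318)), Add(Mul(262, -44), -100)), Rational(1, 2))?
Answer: Mul(I, Pow(12518, Rational(1, 2))) ≈ Mul(111.88, I)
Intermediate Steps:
Function('R')(N) = Mul(2, N)
Pow(Add(Function('R')(Add(-127, -318)), Add(Mul(262, -44), -100)), Rational(1, 2)) = Pow(Add(Mul(2, Add(-127, -318)), Add(Mul(262, -44), -100)), Rational(1, 2)) = Pow(Add(Mul(2, -445), Add(-11528, -100)), Rational(1, 2)) = Pow(Add(-890, -11628), Rational(1, 2)) = Pow(-12518, Rational(1, 2)) = Mul(I, Pow(12518, Rational(1, 2)))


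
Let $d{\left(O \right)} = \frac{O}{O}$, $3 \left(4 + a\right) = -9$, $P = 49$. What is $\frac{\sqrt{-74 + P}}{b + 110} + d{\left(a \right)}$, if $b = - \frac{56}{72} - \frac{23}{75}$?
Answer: $1 + \frac{1125 i}{24506} \approx 1.0 + 0.045907 i$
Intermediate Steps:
$b = - \frac{244}{225}$ ($b = \left(-56\right) \frac{1}{72} - \frac{23}{75} = - \frac{7}{9} - \frac{23}{75} = - \frac{244}{225} \approx -1.0844$)
$a = -7$ ($a = -4 + \frac{1}{3} \left(-9\right) = -4 - 3 = -7$)
$d{\left(O \right)} = 1$
$\frac{\sqrt{-74 + P}}{b + 110} + d{\left(a \right)} = \frac{\sqrt{-74 + 49}}{- \frac{244}{225} + 110} + 1 = \frac{\sqrt{-25}}{\frac{24506}{225}} + 1 = \frac{225 \cdot 5 i}{24506} + 1 = \frac{1125 i}{24506} + 1 = 1 + \frac{1125 i}{24506}$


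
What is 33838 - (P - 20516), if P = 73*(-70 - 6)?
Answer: 59902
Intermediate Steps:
P = -5548 (P = 73*(-76) = -5548)
33838 - (P - 20516) = 33838 - (-5548 - 20516) = 33838 - 1*(-26064) = 33838 + 26064 = 59902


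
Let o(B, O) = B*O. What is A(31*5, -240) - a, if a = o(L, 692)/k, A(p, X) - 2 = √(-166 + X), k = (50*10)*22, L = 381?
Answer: -60413/2750 + I*√406 ≈ -21.968 + 20.149*I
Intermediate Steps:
k = 11000 (k = 500*22 = 11000)
A(p, X) = 2 + √(-166 + X)
a = 65913/2750 (a = (381*692)/11000 = 263652*(1/11000) = 65913/2750 ≈ 23.968)
A(31*5, -240) - a = (2 + √(-166 - 240)) - 1*65913/2750 = (2 + √(-406)) - 65913/2750 = (2 + I*√406) - 65913/2750 = -60413/2750 + I*√406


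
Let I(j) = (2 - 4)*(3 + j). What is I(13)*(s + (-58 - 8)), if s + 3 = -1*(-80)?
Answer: -352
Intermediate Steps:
I(j) = -6 - 2*j (I(j) = -2*(3 + j) = -6 - 2*j)
s = 77 (s = -3 - 1*(-80) = -3 + 80 = 77)
I(13)*(s + (-58 - 8)) = (-6 - 2*13)*(77 + (-58 - 8)) = (-6 - 26)*(77 - 66) = -32*11 = -352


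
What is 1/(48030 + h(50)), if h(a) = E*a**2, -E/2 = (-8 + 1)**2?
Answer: -1/196970 ≈ -5.0769e-6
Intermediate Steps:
E = -98 (E = -2*(-8 + 1)**2 = -2*(-7)**2 = -2*49 = -98)
h(a) = -98*a**2
1/(48030 + h(50)) = 1/(48030 - 98*50**2) = 1/(48030 - 98*2500) = 1/(48030 - 245000) = 1/(-196970) = -1/196970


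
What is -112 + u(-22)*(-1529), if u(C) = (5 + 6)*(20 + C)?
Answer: 33526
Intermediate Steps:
u(C) = 220 + 11*C (u(C) = 11*(20 + C) = 220 + 11*C)
-112 + u(-22)*(-1529) = -112 + (220 + 11*(-22))*(-1529) = -112 + (220 - 242)*(-1529) = -112 - 22*(-1529) = -112 + 33638 = 33526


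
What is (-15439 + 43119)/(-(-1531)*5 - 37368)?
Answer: -27680/29713 ≈ -0.93158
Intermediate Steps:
(-15439 + 43119)/(-(-1531)*5 - 37368) = 27680/(-1531*(-5) - 37368) = 27680/(7655 - 37368) = 27680/(-29713) = 27680*(-1/29713) = -27680/29713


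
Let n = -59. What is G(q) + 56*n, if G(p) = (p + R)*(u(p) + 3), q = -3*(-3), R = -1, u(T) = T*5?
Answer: -2920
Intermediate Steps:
u(T) = 5*T
q = 9
G(p) = (-1 + p)*(3 + 5*p) (G(p) = (p - 1)*(5*p + 3) = (-1 + p)*(3 + 5*p))
G(q) + 56*n = (-3 - 2*9 + 5*9**2) + 56*(-59) = (-3 - 18 + 5*81) - 3304 = (-3 - 18 + 405) - 3304 = 384 - 3304 = -2920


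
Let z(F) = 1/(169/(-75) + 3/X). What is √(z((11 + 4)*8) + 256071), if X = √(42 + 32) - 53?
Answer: 3*√(261248883 - 4808436*√74)/√(9182 - 169*√74) ≈ 506.03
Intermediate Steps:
X = -53 + √74 (X = √74 - 53 = -53 + √74 ≈ -44.398)
z(F) = 1/(-169/75 + 3/(-53 + √74)) (z(F) = 1/(169/(-75) + 3/(-53 + √74)) = 1/(169*(-1/75) + 3/(-53 + √74)) = 1/(-169/75 + 3/(-53 + √74)))
√(z((11 + 4)*8) + 256071) = √((-3556050/8219561 + 3375*√74/16439122) + 256071) = √(2104787648781/8219561 + 3375*√74/16439122)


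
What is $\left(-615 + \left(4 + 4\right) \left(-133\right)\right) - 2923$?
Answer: $-4602$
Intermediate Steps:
$\left(-615 + \left(4 + 4\right) \left(-133\right)\right) - 2923 = \left(-615 + 8 \left(-133\right)\right) - 2923 = \left(-615 - 1064\right) - 2923 = -1679 - 2923 = -4602$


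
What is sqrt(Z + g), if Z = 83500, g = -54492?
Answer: 28*sqrt(37) ≈ 170.32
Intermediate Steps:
sqrt(Z + g) = sqrt(83500 - 54492) = sqrt(29008) = 28*sqrt(37)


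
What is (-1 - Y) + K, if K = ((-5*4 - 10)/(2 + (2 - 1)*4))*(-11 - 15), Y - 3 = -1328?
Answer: 1454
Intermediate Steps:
Y = -1325 (Y = 3 - 1328 = -1325)
K = 130 (K = ((-20 - 10)/(2 + 1*4))*(-26) = -30/(2 + 4)*(-26) = -30/6*(-26) = -30*⅙*(-26) = -5*(-26) = 130)
(-1 - Y) + K = (-1 - 1*(-1325)) + 130 = (-1 + 1325) + 130 = 1324 + 130 = 1454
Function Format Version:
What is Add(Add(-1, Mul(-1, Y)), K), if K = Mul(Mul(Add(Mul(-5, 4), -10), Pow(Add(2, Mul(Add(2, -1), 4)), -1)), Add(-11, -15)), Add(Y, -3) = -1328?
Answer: 1454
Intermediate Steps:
Y = -1325 (Y = Add(3, -1328) = -1325)
K = 130 (K = Mul(Mul(Add(-20, -10), Pow(Add(2, Mul(1, 4)), -1)), -26) = Mul(Mul(-30, Pow(Add(2, 4), -1)), -26) = Mul(Mul(-30, Pow(6, -1)), -26) = Mul(Mul(-30, Rational(1, 6)), -26) = Mul(-5, -26) = 130)
Add(Add(-1, Mul(-1, Y)), K) = Add(Add(-1, Mul(-1, -1325)), 130) = Add(Add(-1, 1325), 130) = Add(1324, 130) = 1454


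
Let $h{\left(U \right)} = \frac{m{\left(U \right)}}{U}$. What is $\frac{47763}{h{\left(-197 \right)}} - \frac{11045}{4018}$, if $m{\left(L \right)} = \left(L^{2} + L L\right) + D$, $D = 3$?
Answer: $- \frac{38663935543}{311881178} \approx -123.97$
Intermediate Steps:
$m{\left(L \right)} = 3 + 2 L^{2}$ ($m{\left(L \right)} = \left(L^{2} + L L\right) + 3 = \left(L^{2} + L^{2}\right) + 3 = 2 L^{2} + 3 = 3 + 2 L^{2}$)
$h{\left(U \right)} = \frac{3 + 2 U^{2}}{U}$
$\frac{47763}{h{\left(-197 \right)}} - \frac{11045}{4018} = \frac{47763}{2 \left(-197\right) + \frac{3}{-197}} - \frac{11045}{4018} = \frac{47763}{-394 + 3 \left(- \frac{1}{197}\right)} - \frac{11045}{4018} = \frac{47763}{-394 - \frac{3}{197}} - \frac{11045}{4018} = \frac{47763}{- \frac{77621}{197}} - \frac{11045}{4018} = 47763 \left(- \frac{197}{77621}\right) - \frac{11045}{4018} = - \frac{9409311}{77621} - \frac{11045}{4018} = - \frac{38663935543}{311881178}$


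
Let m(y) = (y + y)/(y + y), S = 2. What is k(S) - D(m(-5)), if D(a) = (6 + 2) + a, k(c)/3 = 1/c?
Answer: -15/2 ≈ -7.5000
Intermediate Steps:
m(y) = 1 (m(y) = (2*y)/((2*y)) = (2*y)*(1/(2*y)) = 1)
k(c) = 3/c
D(a) = 8 + a
k(S) - D(m(-5)) = 3/2 - (8 + 1) = 3*(½) - 1*9 = 3/2 - 9 = -15/2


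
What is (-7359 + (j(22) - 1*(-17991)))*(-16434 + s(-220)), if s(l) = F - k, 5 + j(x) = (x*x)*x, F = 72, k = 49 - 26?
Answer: -348590875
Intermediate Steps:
k = 23
j(x) = -5 + x³ (j(x) = -5 + (x*x)*x = -5 + x²*x = -5 + x³)
s(l) = 49 (s(l) = 72 - 1*23 = 72 - 23 = 49)
(-7359 + (j(22) - 1*(-17991)))*(-16434 + s(-220)) = (-7359 + ((-5 + 22³) - 1*(-17991)))*(-16434 + 49) = (-7359 + ((-5 + 10648) + 17991))*(-16385) = (-7359 + (10643 + 17991))*(-16385) = (-7359 + 28634)*(-16385) = 21275*(-16385) = -348590875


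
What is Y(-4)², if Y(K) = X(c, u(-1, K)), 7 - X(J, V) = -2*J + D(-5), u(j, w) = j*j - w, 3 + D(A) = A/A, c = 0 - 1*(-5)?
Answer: 361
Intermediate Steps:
c = 5 (c = 0 + 5 = 5)
D(A) = -2 (D(A) = -3 + A/A = -3 + 1 = -2)
u(j, w) = j² - w
X(J, V) = 9 + 2*J (X(J, V) = 7 - (-2*J - 2) = 7 - (-2 - 2*J) = 7 + (2 + 2*J) = 9 + 2*J)
Y(K) = 19 (Y(K) = 9 + 2*5 = 9 + 10 = 19)
Y(-4)² = 19² = 361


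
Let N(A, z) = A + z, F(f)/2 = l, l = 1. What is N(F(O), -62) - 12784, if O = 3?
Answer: -12844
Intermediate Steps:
F(f) = 2 (F(f) = 2*1 = 2)
N(F(O), -62) - 12784 = (2 - 62) - 12784 = -60 - 12784 = -12844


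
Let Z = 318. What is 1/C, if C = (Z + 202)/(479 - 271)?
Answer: ⅖ ≈ 0.40000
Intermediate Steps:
C = 5/2 (C = (318 + 202)/(479 - 271) = 520/208 = 520*(1/208) = 5/2 ≈ 2.5000)
1/C = 1/(5/2) = ⅖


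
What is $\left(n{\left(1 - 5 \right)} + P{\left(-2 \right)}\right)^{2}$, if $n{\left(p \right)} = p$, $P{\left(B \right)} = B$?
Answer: $36$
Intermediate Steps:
$\left(n{\left(1 - 5 \right)} + P{\left(-2 \right)}\right)^{2} = \left(\left(1 - 5\right) - 2\right)^{2} = \left(-4 - 2\right)^{2} = \left(-6\right)^{2} = 36$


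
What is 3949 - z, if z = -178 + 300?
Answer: 3827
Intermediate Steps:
z = 122
3949 - z = 3949 - 1*122 = 3949 - 122 = 3827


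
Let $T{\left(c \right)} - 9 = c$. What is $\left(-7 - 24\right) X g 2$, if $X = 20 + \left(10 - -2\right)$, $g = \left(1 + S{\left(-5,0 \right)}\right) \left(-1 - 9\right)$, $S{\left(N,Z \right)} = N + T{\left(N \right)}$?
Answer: $0$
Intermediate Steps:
$T{\left(c \right)} = 9 + c$
$S{\left(N,Z \right)} = 9 + 2 N$ ($S{\left(N,Z \right)} = N + \left(9 + N\right) = 9 + 2 N$)
$g = 0$ ($g = \left(1 + \left(9 + 2 \left(-5\right)\right)\right) \left(-1 - 9\right) = \left(1 + \left(9 - 10\right)\right) \left(-10\right) = \left(1 - 1\right) \left(-10\right) = 0 \left(-10\right) = 0$)
$X = 32$ ($X = 20 + \left(10 + 2\right) = 20 + 12 = 32$)
$\left(-7 - 24\right) X g 2 = \left(-7 - 24\right) 32 \cdot 0 \cdot 2 = \left(-7 - 24\right) 32 \cdot 0 = \left(-31\right) 32 \cdot 0 = \left(-992\right) 0 = 0$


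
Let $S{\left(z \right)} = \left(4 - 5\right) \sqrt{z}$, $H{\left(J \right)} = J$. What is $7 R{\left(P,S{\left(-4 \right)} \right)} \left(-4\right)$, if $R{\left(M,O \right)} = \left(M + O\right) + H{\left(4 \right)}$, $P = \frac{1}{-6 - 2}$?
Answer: $- \frac{217}{2} + 56 i \approx -108.5 + 56.0 i$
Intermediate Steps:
$S{\left(z \right)} = - \sqrt{z}$ ($S{\left(z \right)} = \left(4 - 5\right) \sqrt{z} = - \sqrt{z}$)
$P = - \frac{1}{8}$ ($P = \frac{1}{-8} = - \frac{1}{8} \approx -0.125$)
$R{\left(M,O \right)} = 4 + M + O$ ($R{\left(M,O \right)} = \left(M + O\right) + 4 = 4 + M + O$)
$7 R{\left(P,S{\left(-4 \right)} \right)} \left(-4\right) = 7 \left(4 - \frac{1}{8} - \sqrt{-4}\right) \left(-4\right) = 7 \left(4 - \frac{1}{8} - 2 i\right) \left(-4\right) = 7 \left(\frac{31}{8} - 2 i\right) \left(-4\right) = \left(\frac{217}{8} - 14 i\right) \left(-4\right) = - \frac{217}{2} + 56 i$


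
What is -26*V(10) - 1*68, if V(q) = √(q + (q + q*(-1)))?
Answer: -68 - 26*√10 ≈ -150.22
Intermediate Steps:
V(q) = √q (V(q) = √(q + (q - q)) = √(q + 0) = √q)
-26*V(10) - 1*68 = -26*√10 - 1*68 = -26*√10 - 68 = -68 - 26*√10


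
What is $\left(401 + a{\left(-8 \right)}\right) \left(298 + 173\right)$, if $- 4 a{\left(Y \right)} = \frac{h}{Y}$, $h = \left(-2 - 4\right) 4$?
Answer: $\frac{754071}{4} \approx 1.8852 \cdot 10^{5}$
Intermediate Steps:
$h = -24$ ($h = \left(-6\right) 4 = -24$)
$a{\left(Y \right)} = \frac{6}{Y}$ ($a{\left(Y \right)} = - \frac{\left(-24\right) \frac{1}{Y}}{4} = \frac{6}{Y}$)
$\left(401 + a{\left(-8 \right)}\right) \left(298 + 173\right) = \left(401 + \frac{6}{-8}\right) \left(298 + 173\right) = \left(401 + 6 \left(- \frac{1}{8}\right)\right) 471 = \left(401 - \frac{3}{4}\right) 471 = \frac{1601}{4} \cdot 471 = \frac{754071}{4}$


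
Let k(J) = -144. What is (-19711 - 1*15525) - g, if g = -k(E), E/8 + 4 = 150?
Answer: -35380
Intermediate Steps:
E = 1168 (E = -32 + 8*150 = -32 + 1200 = 1168)
g = 144 (g = -1*(-144) = 144)
(-19711 - 1*15525) - g = (-19711 - 1*15525) - 1*144 = (-19711 - 15525) - 144 = -35236 - 144 = -35380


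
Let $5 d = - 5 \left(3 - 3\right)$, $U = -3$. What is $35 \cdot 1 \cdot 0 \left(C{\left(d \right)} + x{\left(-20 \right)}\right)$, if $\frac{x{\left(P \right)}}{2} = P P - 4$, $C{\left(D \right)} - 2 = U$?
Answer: $0$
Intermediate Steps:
$d = 0$ ($d = \frac{\left(-5\right) \left(3 - 3\right)}{5} = \frac{\left(-5\right) 0}{5} = \frac{1}{5} \cdot 0 = 0$)
$C{\left(D \right)} = -1$ ($C{\left(D \right)} = 2 - 3 = -1$)
$x{\left(P \right)} = -8 + 2 P^{2}$ ($x{\left(P \right)} = 2 \left(P P - 4\right) = 2 \left(P^{2} - 4\right) = 2 \left(-4 + P^{2}\right) = -8 + 2 P^{2}$)
$35 \cdot 1 \cdot 0 \left(C{\left(d \right)} + x{\left(-20 \right)}\right) = 35 \cdot 1 \cdot 0 \left(-1 - \left(8 - 2 \left(-20\right)^{2}\right)\right) = 35 \cdot 0 \left(-1 + \left(-8 + 2 \cdot 400\right)\right) = 0 \left(-1 + \left(-8 + 800\right)\right) = 0 \left(-1 + 792\right) = 0 \cdot 791 = 0$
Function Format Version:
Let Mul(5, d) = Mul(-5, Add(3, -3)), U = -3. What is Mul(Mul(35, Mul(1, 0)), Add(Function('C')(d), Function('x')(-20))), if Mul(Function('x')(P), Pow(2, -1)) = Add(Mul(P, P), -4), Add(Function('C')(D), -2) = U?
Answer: 0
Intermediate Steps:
d = 0 (d = Mul(Rational(1, 5), Mul(-5, Add(3, -3))) = Mul(Rational(1, 5), Mul(-5, 0)) = Mul(Rational(1, 5), 0) = 0)
Function('C')(D) = -1 (Function('C')(D) = Add(2, -3) = -1)
Function('x')(P) = Add(-8, Mul(2, Pow(P, 2))) (Function('x')(P) = Mul(2, Add(Mul(P, P), -4)) = Mul(2, Add(Pow(P, 2), -4)) = Mul(2, Add(-4, Pow(P, 2))) = Add(-8, Mul(2, Pow(P, 2))))
Mul(Mul(35, Mul(1, 0)), Add(Function('C')(d), Function('x')(-20))) = Mul(Mul(35, Mul(1, 0)), Add(-1, Add(-8, Mul(2, Pow(-20, 2))))) = Mul(Mul(35, 0), Add(-1, Add(-8, Mul(2, 400)))) = Mul(0, Add(-1, Add(-8, 800))) = Mul(0, Add(-1, 792)) = Mul(0, 791) = 0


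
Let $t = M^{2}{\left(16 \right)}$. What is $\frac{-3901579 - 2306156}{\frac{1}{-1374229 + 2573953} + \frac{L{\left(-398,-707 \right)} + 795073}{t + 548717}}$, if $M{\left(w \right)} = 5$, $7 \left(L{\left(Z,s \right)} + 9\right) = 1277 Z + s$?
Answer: $- \frac{529769556872662540}{112340782381} \approx -4.7157 \cdot 10^{6}$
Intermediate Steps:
$L{\left(Z,s \right)} = -9 + \frac{s}{7} + \frac{1277 Z}{7}$ ($L{\left(Z,s \right)} = -9 + \frac{1277 Z + s}{7} = -9 + \frac{s + 1277 Z}{7} = -9 + \left(\frac{s}{7} + \frac{1277 Z}{7}\right) = -9 + \frac{s}{7} + \frac{1277 Z}{7}$)
$t = 25$ ($t = 5^{2} = 25$)
$\frac{-3901579 - 2306156}{\frac{1}{-1374229 + 2573953} + \frac{L{\left(-398,-707 \right)} + 795073}{t + 548717}} = \frac{-3901579 - 2306156}{\frac{1}{-1374229 + 2573953} + \frac{\left(-9 + \frac{1}{7} \left(-707\right) + \frac{1277}{7} \left(-398\right)\right) + 795073}{25 + 548717}} = - \frac{6207735}{\frac{1}{1199724} + \frac{\left(-9 - 101 - \frac{508246}{7}\right) + 795073}{548742}} = - \frac{6207735}{\frac{1}{1199724} + \left(- \frac{509016}{7} + 795073\right) \frac{1}{548742}} = - \frac{6207735}{\frac{1}{1199724} + \frac{5056495}{7} \cdot \frac{1}{548742}} = - \frac{6207735}{\frac{1}{1199724} + \frac{5056495}{3841194}} = - \frac{6207735}{\frac{337022347143}{256020701692}} = \left(-6207735\right) \frac{256020701692}{337022347143} = - \frac{529769556872662540}{112340782381}$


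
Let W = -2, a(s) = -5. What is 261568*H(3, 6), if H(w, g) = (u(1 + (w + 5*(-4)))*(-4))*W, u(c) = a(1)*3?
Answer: -31388160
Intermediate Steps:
u(c) = -15 (u(c) = -5*3 = -15)
H(w, g) = -120 (H(w, g) = -15*(-4)*(-2) = 60*(-2) = -120)
261568*H(3, 6) = 261568*(-120) = -31388160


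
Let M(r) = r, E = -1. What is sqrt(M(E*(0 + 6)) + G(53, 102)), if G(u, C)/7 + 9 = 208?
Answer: sqrt(1387) ≈ 37.242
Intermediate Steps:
G(u, C) = 1393 (G(u, C) = -63 + 7*208 = -63 + 1456 = 1393)
sqrt(M(E*(0 + 6)) + G(53, 102)) = sqrt(-(0 + 6) + 1393) = sqrt(-1*6 + 1393) = sqrt(-6 + 1393) = sqrt(1387)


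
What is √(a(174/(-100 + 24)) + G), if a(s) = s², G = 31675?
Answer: √45746269/38 ≈ 177.99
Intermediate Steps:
√(a(174/(-100 + 24)) + G) = √((174/(-100 + 24))² + 31675) = √((174/(-76))² + 31675) = √((174*(-1/76))² + 31675) = √((-87/38)² + 31675) = √(7569/1444 + 31675) = √(45746269/1444) = √45746269/38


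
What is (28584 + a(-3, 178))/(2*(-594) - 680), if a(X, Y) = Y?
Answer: -14381/934 ≈ -15.397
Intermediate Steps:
(28584 + a(-3, 178))/(2*(-594) - 680) = (28584 + 178)/(2*(-594) - 680) = 28762/(-1188 - 680) = 28762/(-1868) = 28762*(-1/1868) = -14381/934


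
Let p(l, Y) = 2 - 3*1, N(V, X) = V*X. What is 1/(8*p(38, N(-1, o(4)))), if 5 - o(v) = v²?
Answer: -⅛ ≈ -0.12500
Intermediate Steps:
o(v) = 5 - v²
p(l, Y) = -1 (p(l, Y) = 2 - 3 = -1)
1/(8*p(38, N(-1, o(4)))) = 1/(8*(-1)) = 1/(-8) = -⅛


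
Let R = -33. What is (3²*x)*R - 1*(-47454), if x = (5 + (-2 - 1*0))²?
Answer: 44781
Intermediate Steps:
x = 9 (x = (5 + (-2 + 0))² = (5 - 2)² = 3² = 9)
(3²*x)*R - 1*(-47454) = (3²*9)*(-33) - 1*(-47454) = (9*9)*(-33) + 47454 = 81*(-33) + 47454 = -2673 + 47454 = 44781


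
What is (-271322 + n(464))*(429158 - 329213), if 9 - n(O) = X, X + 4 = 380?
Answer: -27153957105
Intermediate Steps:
X = 376 (X = -4 + 380 = 376)
n(O) = -367 (n(O) = 9 - 1*376 = 9 - 376 = -367)
(-271322 + n(464))*(429158 - 329213) = (-271322 - 367)*(429158 - 329213) = -271689*99945 = -27153957105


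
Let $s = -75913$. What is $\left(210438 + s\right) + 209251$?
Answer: $343776$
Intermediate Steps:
$\left(210438 + s\right) + 209251 = \left(210438 - 75913\right) + 209251 = 134525 + 209251 = 343776$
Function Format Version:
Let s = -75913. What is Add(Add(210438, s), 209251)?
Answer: 343776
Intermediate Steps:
Add(Add(210438, s), 209251) = Add(Add(210438, -75913), 209251) = Add(134525, 209251) = 343776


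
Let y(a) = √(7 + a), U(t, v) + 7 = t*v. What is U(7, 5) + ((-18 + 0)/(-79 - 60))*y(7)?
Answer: 28 + 18*√14/139 ≈ 28.485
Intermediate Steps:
U(t, v) = -7 + t*v
U(7, 5) + ((-18 + 0)/(-79 - 60))*y(7) = (-7 + 7*5) + ((-18 + 0)/(-79 - 60))*√(7 + 7) = (-7 + 35) + (-18/(-139))*√14 = 28 + (-18*(-1/139))*√14 = 28 + 18*√14/139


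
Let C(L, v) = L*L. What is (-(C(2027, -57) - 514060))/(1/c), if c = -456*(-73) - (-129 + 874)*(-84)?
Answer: -344613727692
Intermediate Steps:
C(L, v) = L²
c = 95868 (c = 33288 - 745*(-84) = 33288 - 1*(-62580) = 33288 + 62580 = 95868)
(-(C(2027, -57) - 514060))/(1/c) = (-(2027² - 514060))/(1/95868) = (-(4108729 - 514060))/(1/95868) = -1*3594669*95868 = -3594669*95868 = -344613727692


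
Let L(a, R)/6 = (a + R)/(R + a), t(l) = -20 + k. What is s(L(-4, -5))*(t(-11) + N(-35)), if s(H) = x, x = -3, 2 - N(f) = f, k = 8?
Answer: -75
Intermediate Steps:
N(f) = 2 - f
t(l) = -12 (t(l) = -20 + 8 = -12)
L(a, R) = 6 (L(a, R) = 6*((a + R)/(R + a)) = 6*((R + a)/(R + a)) = 6*1 = 6)
s(H) = -3
s(L(-4, -5))*(t(-11) + N(-35)) = -3*(-12 + (2 - 1*(-35))) = -3*(-12 + (2 + 35)) = -3*(-12 + 37) = -3*25 = -75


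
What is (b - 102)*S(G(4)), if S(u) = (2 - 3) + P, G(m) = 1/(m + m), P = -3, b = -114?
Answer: 864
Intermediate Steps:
G(m) = 1/(2*m)
S(u) = -4 (S(u) = (2 - 3) - 3 = -1 - 3 = -4)
(b - 102)*S(G(4)) = (-114 - 102)*(-4) = -216*(-4) = 864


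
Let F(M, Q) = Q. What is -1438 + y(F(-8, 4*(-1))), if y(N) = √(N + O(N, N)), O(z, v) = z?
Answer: -1438 + 2*I*√2 ≈ -1438.0 + 2.8284*I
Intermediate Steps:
y(N) = √2*√N (y(N) = √(N + N) = √(2*N) = √2*√N)
-1438 + y(F(-8, 4*(-1))) = -1438 + √2*√(4*(-1)) = -1438 + √2*√(-4) = -1438 + √2*(2*I) = -1438 + 2*I*√2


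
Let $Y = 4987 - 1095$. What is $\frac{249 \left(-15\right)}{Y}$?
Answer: $- \frac{3735}{3892} \approx -0.95966$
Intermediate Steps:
$Y = 3892$ ($Y = 4987 - 1095 = 3892$)
$\frac{249 \left(-15\right)}{Y} = \frac{249 \left(-15\right)}{3892} = \left(-3735\right) \frac{1}{3892} = - \frac{3735}{3892}$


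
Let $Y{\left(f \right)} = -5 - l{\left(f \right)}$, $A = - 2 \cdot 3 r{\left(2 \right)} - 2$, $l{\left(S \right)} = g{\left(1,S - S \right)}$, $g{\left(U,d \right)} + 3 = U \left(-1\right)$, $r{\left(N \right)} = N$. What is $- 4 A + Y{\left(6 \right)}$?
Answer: $55$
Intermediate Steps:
$g{\left(U,d \right)} = -3 - U$ ($g{\left(U,d \right)} = -3 + U \left(-1\right) = -3 - U$)
$l{\left(S \right)} = -4$ ($l{\left(S \right)} = -3 - 1 = -4$)
$A = -14$ ($A = - 2 \cdot 3 \cdot 2 - 2 = \left(-2\right) 6 - 2 = -12 - 2 = -14$)
$Y{\left(f \right)} = -1$ ($Y{\left(f \right)} = -5 - -4 = -5 + 4 = -1$)
$- 4 A + Y{\left(6 \right)} = \left(-4\right) \left(-14\right) - 1 = 56 - 1 = 55$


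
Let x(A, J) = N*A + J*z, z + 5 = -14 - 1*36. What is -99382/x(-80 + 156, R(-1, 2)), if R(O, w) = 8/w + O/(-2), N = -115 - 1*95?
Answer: 198764/32415 ≈ 6.1319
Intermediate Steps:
z = -55 (z = -5 + (-14 - 1*36) = -5 + (-14 - 36) = -5 - 50 = -55)
N = -210 (N = -115 - 95 = -210)
R(O, w) = 8/w - O/2 (R(O, w) = 8/w + O*(-½) = 8/w - O/2)
x(A, J) = -210*A - 55*J (x(A, J) = -210*A + J*(-55) = -210*A - 55*J)
-99382/x(-80 + 156, R(-1, 2)) = -99382/(-210*(-80 + 156) - 55*(8/2 - ½*(-1))) = -99382/(-210*76 - 55*(8*(½) + ½)) = -99382/(-15960 - 55*(4 + ½)) = -99382/(-15960 - 55*9/2) = -99382/(-15960 - 495/2) = -99382/(-32415/2) = -99382*(-2/32415) = 198764/32415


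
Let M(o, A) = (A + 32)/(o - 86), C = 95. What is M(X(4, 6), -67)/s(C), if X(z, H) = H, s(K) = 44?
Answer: 7/704 ≈ 0.0099432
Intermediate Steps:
M(o, A) = (32 + A)/(-86 + o)
M(X(4, 6), -67)/s(C) = ((32 - 67)/(-86 + 6))/44 = (-35/(-80))*(1/44) = -1/80*(-35)*(1/44) = (7/16)*(1/44) = 7/704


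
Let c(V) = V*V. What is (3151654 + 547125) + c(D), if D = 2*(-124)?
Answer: 3760283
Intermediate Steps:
D = -248
c(V) = V**2
(3151654 + 547125) + c(D) = (3151654 + 547125) + (-248)**2 = 3698779 + 61504 = 3760283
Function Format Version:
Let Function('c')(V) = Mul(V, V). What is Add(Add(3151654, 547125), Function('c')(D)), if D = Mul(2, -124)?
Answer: 3760283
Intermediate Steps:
D = -248
Function('c')(V) = Pow(V, 2)
Add(Add(3151654, 547125), Function('c')(D)) = Add(Add(3151654, 547125), Pow(-248, 2)) = Add(3698779, 61504) = 3760283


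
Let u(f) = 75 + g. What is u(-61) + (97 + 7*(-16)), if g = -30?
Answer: 30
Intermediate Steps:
u(f) = 45 (u(f) = 75 - 30 = 45)
u(-61) + (97 + 7*(-16)) = 45 + (97 + 7*(-16)) = 45 + (97 - 112) = 45 - 15 = 30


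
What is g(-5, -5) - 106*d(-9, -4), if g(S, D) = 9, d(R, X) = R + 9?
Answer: 9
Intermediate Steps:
d(R, X) = 9 + R
g(-5, -5) - 106*d(-9, -4) = 9 - 106*(9 - 9) = 9 - 106*0 = 9 + 0 = 9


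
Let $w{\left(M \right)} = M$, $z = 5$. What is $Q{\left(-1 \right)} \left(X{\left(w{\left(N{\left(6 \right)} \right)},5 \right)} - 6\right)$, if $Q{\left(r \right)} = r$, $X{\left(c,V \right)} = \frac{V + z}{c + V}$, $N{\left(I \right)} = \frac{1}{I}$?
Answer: $\frac{126}{31} \approx 4.0645$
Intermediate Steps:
$X{\left(c,V \right)} = \frac{5 + V}{V + c}$ ($X{\left(c,V \right)} = \frac{V + 5}{c + V} = \frac{5 + V}{V + c}$)
$Q{\left(-1 \right)} \left(X{\left(w{\left(N{\left(6 \right)} \right)},5 \right)} - 6\right) = - (\frac{5 + 5}{5 + \frac{1}{6}} - 6) = - (\frac{1}{5 + \frac{1}{6}} \cdot 10 - 6) = - (\frac{1}{\frac{31}{6}} \cdot 10 - 6) = - (\frac{6}{31} \cdot 10 - 6) = - (\frac{60}{31} - 6) = \left(-1\right) \left(- \frac{126}{31}\right) = \frac{126}{31}$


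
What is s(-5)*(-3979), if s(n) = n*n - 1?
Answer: -95496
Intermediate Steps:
s(n) = -1 + n² (s(n) = n² - 1 = -1 + n²)
s(-5)*(-3979) = (-1 + (-5)²)*(-3979) = (-1 + 25)*(-3979) = 24*(-3979) = -95496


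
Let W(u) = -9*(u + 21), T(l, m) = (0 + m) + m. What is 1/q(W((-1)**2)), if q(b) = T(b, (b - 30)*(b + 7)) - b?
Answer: 1/87294 ≈ 1.1456e-5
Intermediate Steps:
T(l, m) = 2*m (T(l, m) = m + m = 2*m)
W(u) = -189 - 9*u (W(u) = -9*(21 + u) = -189 - 9*u)
q(b) = -b + 2*(-30 + b)*(7 + b) (q(b) = 2*((b - 30)*(b + 7)) - b = 2*((-30 + b)*(7 + b)) - b = 2*(-30 + b)*(7 + b) - b = -b + 2*(-30 + b)*(7 + b))
1/q(W((-1)**2)) = 1/(-420 - 47*(-189 - 9*(-1)**2) + 2*(-189 - 9*(-1)**2)**2) = 1/(-420 - 47*(-189 - 9*1) + 2*(-189 - 9*1)**2) = 1/(-420 - 47*(-189 - 9) + 2*(-189 - 9)**2) = 1/(-420 - 47*(-198) + 2*(-198)**2) = 1/(-420 + 9306 + 2*39204) = 1/(-420 + 9306 + 78408) = 1/87294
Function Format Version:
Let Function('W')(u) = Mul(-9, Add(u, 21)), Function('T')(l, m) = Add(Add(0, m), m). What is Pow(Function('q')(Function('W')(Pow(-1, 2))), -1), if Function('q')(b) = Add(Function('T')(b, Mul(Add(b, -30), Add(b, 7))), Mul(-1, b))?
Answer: Rational(1, 87294) ≈ 1.1456e-5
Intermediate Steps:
Function('T')(l, m) = Mul(2, m) (Function('T')(l, m) = Add(m, m) = Mul(2, m))
Function('W')(u) = Add(-189, Mul(-9, u)) (Function('W')(u) = Mul(-9, Add(21, u)) = Add(-189, Mul(-9, u)))
Function('q')(b) = Add(Mul(-1, b), Mul(2, Add(-30, b), Add(7, b))) (Function('q')(b) = Add(Mul(2, Mul(Add(b, -30), Add(b, 7))), Mul(-1, b)) = Add(Mul(2, Mul(Add(-30, b), Add(7, b))), Mul(-1, b)) = Add(Mul(2, Add(-30, b), Add(7, b)), Mul(-1, b)) = Add(Mul(-1, b), Mul(2, Add(-30, b), Add(7, b))))
Pow(Function('q')(Function('W')(Pow(-1, 2))), -1) = Pow(Add(-420, Mul(-47, Add(-189, Mul(-9, Pow(-1, 2)))), Mul(2, Pow(Add(-189, Mul(-9, Pow(-1, 2))), 2))), -1) = Pow(Add(-420, Mul(-47, Add(-189, Mul(-9, 1))), Mul(2, Pow(Add(-189, Mul(-9, 1)), 2))), -1) = Pow(Add(-420, Mul(-47, Add(-189, -9)), Mul(2, Pow(Add(-189, -9), 2))), -1) = Pow(Add(-420, Mul(-47, -198), Mul(2, Pow(-198, 2))), -1) = Pow(Add(-420, 9306, Mul(2, 39204)), -1) = Pow(Add(-420, 9306, 78408), -1) = Pow(87294, -1) = Rational(1, 87294)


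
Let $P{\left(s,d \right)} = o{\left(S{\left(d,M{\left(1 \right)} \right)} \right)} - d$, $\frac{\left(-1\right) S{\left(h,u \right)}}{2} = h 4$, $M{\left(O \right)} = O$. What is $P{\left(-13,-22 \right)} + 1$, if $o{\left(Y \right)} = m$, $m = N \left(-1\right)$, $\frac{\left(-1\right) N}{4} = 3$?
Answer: $35$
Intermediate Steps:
$S{\left(h,u \right)} = - 8 h$ ($S{\left(h,u \right)} = - 2 h 4 = - 2 \cdot 4 h = - 8 h$)
$N = -12$ ($N = \left(-4\right) 3 = -12$)
$m = 12$ ($m = \left(-12\right) \left(-1\right) = 12$)
$o{\left(Y \right)} = 12$
$P{\left(s,d \right)} = 12 - d$
$P{\left(-13,-22 \right)} + 1 = \left(12 - -22\right) + 1 = \left(12 + 22\right) + 1 = 34 + 1 = 35$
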